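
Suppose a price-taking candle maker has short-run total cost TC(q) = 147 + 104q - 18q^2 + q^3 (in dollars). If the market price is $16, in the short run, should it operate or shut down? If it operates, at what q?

Variable cost is VC = 104q - 18q^2 + q^3, so AVC = VC/q = 104 - 18q + q^2 and MC = dTC/dq = 104 - 36q + 3q^2.
AVC is minimized where dAVC/dq = -18 + 2q = 0, at q = 9; min AVC = 104 - 18·9 + 9^2 = $23.
Since P = $16 < min AVC = $23, price fails to cover variable cost at any output.
Shutting down limits the loss to fixed cost, $147.

Shut down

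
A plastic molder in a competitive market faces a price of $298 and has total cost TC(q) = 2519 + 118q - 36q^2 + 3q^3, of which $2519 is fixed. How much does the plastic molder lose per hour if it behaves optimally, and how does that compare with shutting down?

Profit = -$119 at q = 10

AVC = 118 - 36q + 3q^2 has its minimum $10 at q = 6; price $298 clears that bar, so the firm operates.
With MC = 118 - 72q + 9q^2, P = MC on the upward-sloping part at q* = 10.
TR = 298·10 = 2980. TC = 2519 + 580 = 3099. Profit = 2980 − 3099 = -$119.
By producing, the firm covers all variable cost plus $2400 of fixed cost; shutting down would lose the full $2519.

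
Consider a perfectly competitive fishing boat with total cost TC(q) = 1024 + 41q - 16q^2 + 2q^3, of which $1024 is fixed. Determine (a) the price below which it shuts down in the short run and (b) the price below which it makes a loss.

Shutdown price = $9; break-even price = $169

AVC = 41 - 16q + 2q^2; minimized at q = 4, giving min AVC = $9. That is the shutdown price.
ATC = 1024/q + 41 - 16q + 2q^2. Setting dATC/dq = −1024/q^2 − 16 + 4q = 0 gives q = 8 (since 4·8^3 − 16·8^2 = 1024).
min ATC = 1024/8 + 41 − 16·8 + 2·8^2 = $169. That is the break-even price.
Between these two prices the firm operates at a loss; above $169 it earns a profit.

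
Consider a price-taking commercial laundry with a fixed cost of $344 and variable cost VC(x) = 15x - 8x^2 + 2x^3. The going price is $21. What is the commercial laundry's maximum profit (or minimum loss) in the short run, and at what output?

Profit = -$308 at x = 3

AVC = 15 - 8x + 2x^2 has its minimum $7 at x = 2; price $21 clears that bar, so the firm operates.
MC = 15 - 16x + 6x^2. Setting P = MC and taking the root on the rising branch gives x* = 3.
TR = 21·3 = 63. TC = 344 + 27 = 371. Profit = 63 − 371 = -$308.
That loss of $308 beats the $344 the firm would lose by shutting down; producing recovers $36 of fixed cost.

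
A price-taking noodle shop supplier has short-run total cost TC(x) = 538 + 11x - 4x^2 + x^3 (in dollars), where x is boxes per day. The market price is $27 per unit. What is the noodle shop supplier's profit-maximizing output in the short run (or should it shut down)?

Strip out fixed cost: VC = 11x - 4x^2 + x^3. Then AVC = 11 - 4x + x^2 and MC = 11 - 8x + 3x^2.
AVC is minimized where dAVC/dx = -4 + 2x = 0, at x = 2; min AVC = 11 - 4·2 + 2^2 = $7.
Because $27 ≥ $7, revenue can cover variable cost; the firm operates.
P = MC gives -16 - 8x + 3x^2 = 0, with roots -4/3 and 4. Take the larger (rising MC): x* = 4.
Check: AVC at x = 4 is $11 ≤ P, so revenue covers variable cost.
Profit = P·x − TC = 27·4 − 582 = -$474, a loss, but smaller than the $538 fixed cost the firm would lose by shutting down.

Produce at x = 4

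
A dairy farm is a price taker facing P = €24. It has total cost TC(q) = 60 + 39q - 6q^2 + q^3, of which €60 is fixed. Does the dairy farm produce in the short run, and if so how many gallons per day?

Shut down

Strip out fixed cost: VC = 39q - 6q^2 + q^3. Then AVC = 39 - 6q + q^2 and MC = 39 - 12q + 3q^2.
AVC hits its minimum where MC = AVC, at q = 3, giving min AVC = 39 - 6·3 + 3^2 = €30.
Since P = €24 < min AVC = €30, price fails to cover variable cost at any output.
Shutting down limits the loss to fixed cost, €60.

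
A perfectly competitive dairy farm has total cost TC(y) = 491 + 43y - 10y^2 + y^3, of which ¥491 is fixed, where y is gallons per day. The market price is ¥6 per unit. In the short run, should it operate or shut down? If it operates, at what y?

Strip out fixed cost: VC = 43y - 10y^2 + y^3. Then AVC = 43 - 10y + y^2 and MC = 43 - 20y + 3y^2.
AVC is minimized where dAVC/dy = -10 + 2y = 0, at y = 5; min AVC = 43 - 10·5 + 5^2 = ¥18.
P = ¥6 lies below min AVC = ¥18; no output level covers variable cost.
Best response: produce nothing and absorb the ¥491 fixed cost.

Shut down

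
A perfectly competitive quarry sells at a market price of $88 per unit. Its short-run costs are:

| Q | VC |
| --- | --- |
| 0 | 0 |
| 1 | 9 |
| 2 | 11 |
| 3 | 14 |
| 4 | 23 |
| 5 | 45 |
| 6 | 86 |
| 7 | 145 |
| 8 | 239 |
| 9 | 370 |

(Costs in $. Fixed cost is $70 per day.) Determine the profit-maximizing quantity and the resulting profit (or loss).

Q = 7; profit = $401

Tabulate TR − TC: Q=0: -70; Q=1: 9; Q=2: 95; Q=3: 180; Q=4: 259; Q=5: 325; Q=6: 372; Q=7: 401; Q=8: 395; Q=9: 352.
Profit is maximized at Q = 7. AVC there is 145/7 = $20.71 ≤ P, so producing beats shutting down (which would give -$70).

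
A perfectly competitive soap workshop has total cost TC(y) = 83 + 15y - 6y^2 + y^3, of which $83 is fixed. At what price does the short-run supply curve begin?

$6 per unit

Short-run supply begins at min AVC. From VC = 15y - 6y^2 + y^3, AVC = 15 - 6y + y^2.
dAVC/dy = -6 + 2y = 0 gives y = 3. min AVC = 15 - 6·3 + 3^2 = 6.
The firm shuts down for any P below $6.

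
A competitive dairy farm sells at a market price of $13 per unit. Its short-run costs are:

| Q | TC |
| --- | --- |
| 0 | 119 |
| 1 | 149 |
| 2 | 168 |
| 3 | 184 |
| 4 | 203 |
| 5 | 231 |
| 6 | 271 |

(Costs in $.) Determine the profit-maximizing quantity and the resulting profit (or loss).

Q = 0 (shut down); profit = -$119

Profit at each row (π = 13Q − TC): Q=0: -119; Q=1: -136; Q=2: -142; Q=3: -145; Q=4: -151; Q=5: -166; Q=6: -193.
Profit is highest at Q = 0. Equivalently, the lowest AVC in the table is 84/4 ≈ $21 at Q = 4, and P = $13 falls below it — price never covers variable cost, so the firm shuts down and loses only its fixed cost.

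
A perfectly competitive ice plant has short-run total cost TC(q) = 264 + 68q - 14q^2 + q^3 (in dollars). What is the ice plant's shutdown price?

The shutdown price is the minimum of AVC. VC = 68q - 14q^2 + q^3, so AVC = 68 - 14q + q^2.
At the minimum of AVC, MC = AVC. MC = 68 - 28q + 3q^2; setting MC = AVC gives 2q^2 - 14q = 0, so q = 7. min AVC = 19.
For P < $19 the firm produces nothing.

$19 per unit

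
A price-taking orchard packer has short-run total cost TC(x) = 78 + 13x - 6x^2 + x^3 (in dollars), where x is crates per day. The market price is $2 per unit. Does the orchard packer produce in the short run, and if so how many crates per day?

Variable cost is VC = 13x - 6x^2 + x^3, so AVC = VC/x = 13 - 6x + x^2 and MC = dTC/dx = 13 - 12x + 3x^2.
The AVC parabola has its vertex at x = 6/2 = 3, where AVC = 13 - 6·3 + 3^2 = $4.
With P < min AVC ($2 < $4), every unit sold adds to the loss.
The firm minimizes its loss by shutting down and losing only its fixed cost of $78.

Shut down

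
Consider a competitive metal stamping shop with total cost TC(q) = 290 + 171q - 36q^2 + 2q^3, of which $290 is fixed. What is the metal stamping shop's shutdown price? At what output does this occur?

$9 per unit, at q = 9

The shutdown price is the minimum of AVC. VC = 171q - 36q^2 + 2q^3, so AVC = 171 - 36q + 2q^2.
At the minimum of AVC, MC = AVC. MC = 171 - 72q + 6q^2; setting MC = AVC gives 4q^2 - 36q = 0, so q = 9. min AVC = 9.
So the shutdown price is $9.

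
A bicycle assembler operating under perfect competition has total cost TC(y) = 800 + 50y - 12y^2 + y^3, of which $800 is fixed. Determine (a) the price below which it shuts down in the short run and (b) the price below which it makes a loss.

Shutdown price = $14; break-even price = $110

Shutdown price = min AVC. AVC = 50 - 12y + y^2, with vertex at y = 6 and minimum $14.
ATC = 800/y + 50 - 12y + y^2. Setting dATC/dy = −800/y^2 − 12 + 2y = 0 gives y = 10 (since 2·10^3 − 12·10^2 = 800).
min ATC = 800/10 + 50 − 12·10 + 10^2 = $110. That is the break-even price.
Between these two prices the firm operates at a loss; above $110 it earns a profit.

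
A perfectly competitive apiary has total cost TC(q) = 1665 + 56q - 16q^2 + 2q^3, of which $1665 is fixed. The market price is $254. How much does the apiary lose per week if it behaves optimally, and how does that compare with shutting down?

Profit = -$45 at q = 9

AVC = 56 - 16q + 2q^2 has its minimum $24 at q = 4; price $254 clears that bar, so the firm operates.
MC = 56 - 32q + 6q^2. Setting P = MC and taking the root on the rising branch gives q* = 9.
TR = 254·9 = 2286. TC = 1665 + 666 = 2331. Profit = 2286 − 2331 = -$45.
Shutting down would mean losing the fixed cost of $1665, so operating at a loss of $45 is better by $1620.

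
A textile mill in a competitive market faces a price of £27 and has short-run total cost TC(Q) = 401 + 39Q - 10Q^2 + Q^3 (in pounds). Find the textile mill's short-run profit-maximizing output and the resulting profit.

AVC = 39 - 10Q + Q^2; min AVC = £14 at Q = 5. Since P = £27 ≥ min AVC, the firm produces.
MC = 39 - 20Q + 3Q^2. Setting P = MC and taking the root on the rising branch gives Q* = 6.
TR = 27·6 = 162. TC = 401 + 90 = 491. Profit = 162 − 491 = -£329.
By producing, the firm covers all variable cost plus £72 of fixed cost; shutting down would lose the full £401.

Profit = -£329 at Q = 6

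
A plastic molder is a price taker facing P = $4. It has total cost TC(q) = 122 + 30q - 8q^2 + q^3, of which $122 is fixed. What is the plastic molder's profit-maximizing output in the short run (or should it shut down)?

Strip out fixed cost: VC = 30q - 8q^2 + q^3. Then AVC = 30 - 8q + q^2 and MC = 30 - 16q + 3q^2.
AVC hits its minimum where MC = AVC, at q = 4, giving min AVC = 30 - 8·4 + 4^2 = $14.
Since P = $4 < min AVC = $14, price fails to cover variable cost at any output.
Shutting down limits the loss to fixed cost, $122.

Shut down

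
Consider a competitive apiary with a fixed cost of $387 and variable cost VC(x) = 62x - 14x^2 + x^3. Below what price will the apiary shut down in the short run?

$13 per unit

The firm shuts down when price falls below the minimum of average variable cost. AVC = VC/x = 62 - 14x + x^2.
dAVC/dx = -14 + 2x = 0 gives x = 7. min AVC = 62 - 14·7 + 7^2 = 13.
For P < $13 the firm produces nothing.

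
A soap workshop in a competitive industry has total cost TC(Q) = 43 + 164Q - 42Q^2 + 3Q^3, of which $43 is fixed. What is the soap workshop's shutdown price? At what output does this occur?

$17 per unit, at Q = 7

The shutdown price is the minimum of AVC. VC = 164Q - 42Q^2 + 3Q^3, so AVC = 164 - 42Q + 3Q^2.
dAVC/dQ = -42 + 6Q = 0 gives Q = 7. min AVC = 164 - 42·7 + 3·7^2 = 17.
So the shutdown price is $17.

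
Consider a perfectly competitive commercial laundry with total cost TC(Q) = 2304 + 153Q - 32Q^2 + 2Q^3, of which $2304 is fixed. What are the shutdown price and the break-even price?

Shutdown price = min AVC. AVC = 153 - 32Q + 2Q^2, with vertex at Q = 8 and minimum $25.
ATC = 2304/Q + 153 - 32Q + 2Q^2. Setting dATC/dQ = −2304/Q^2 − 32 + 4Q = 0 gives Q = 12 (since 4·12^3 − 32·12^2 = 2304).
min ATC = 2304/12 + 153 − 32·12 + 2·12^2 = $249. That is the break-even price.
Between these two prices the firm operates at a loss; above $249 it earns a profit.

Shutdown price = $25; break-even price = $249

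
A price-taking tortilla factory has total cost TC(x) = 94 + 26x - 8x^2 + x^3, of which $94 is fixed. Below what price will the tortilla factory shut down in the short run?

The shutdown price is the minimum of AVC. VC = 26x - 8x^2 + x^3, so AVC = 26 - 8x + x^2.
At the minimum of AVC, MC = AVC. MC = 26 - 16x + 3x^2; setting MC = AVC gives 2x^2 - 8x = 0, so x = 4. min AVC = 10.
So the shutdown price is $10.

$10 per unit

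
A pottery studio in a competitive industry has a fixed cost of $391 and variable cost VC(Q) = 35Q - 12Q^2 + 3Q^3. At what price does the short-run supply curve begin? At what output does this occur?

The shutdown price is the minimum of AVC. VC = 35Q - 12Q^2 + 3Q^3, so AVC = 35 - 12Q + 3Q^2.
At the minimum of AVC, MC = AVC. MC = 35 - 24Q + 9Q^2; setting MC = AVC gives 6Q^2 - 12Q = 0, so Q = 2. min AVC = 23.
The firm shuts down for any P below $23.

$23 per unit, at Q = 2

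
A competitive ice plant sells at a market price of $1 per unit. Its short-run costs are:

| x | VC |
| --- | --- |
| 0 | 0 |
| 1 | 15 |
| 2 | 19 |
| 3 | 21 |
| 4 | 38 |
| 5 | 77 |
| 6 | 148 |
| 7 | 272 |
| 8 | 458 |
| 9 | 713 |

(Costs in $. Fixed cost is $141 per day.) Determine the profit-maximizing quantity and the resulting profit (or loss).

x = 0 (shut down); profit = -$141

Compute π = P·x − TC at each output: x=0: -141; x=1: -155; x=2: -158; x=3: -159; x=4: -175; x=5: -213; x=6: -283; x=7: -406; x=8: -591; x=9: -845.
Profit is highest at x = 0. Equivalently, the lowest AVC in the table is 21/3 ≈ $7 at x = 3, and P = $1 falls below it — price never covers variable cost, so the firm shuts down and loses only its fixed cost.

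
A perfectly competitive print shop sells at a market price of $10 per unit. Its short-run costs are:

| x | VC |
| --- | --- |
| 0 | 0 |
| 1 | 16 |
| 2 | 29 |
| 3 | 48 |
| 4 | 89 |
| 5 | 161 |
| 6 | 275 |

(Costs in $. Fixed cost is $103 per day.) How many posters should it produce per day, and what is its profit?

Profit at each row (π = 10x − TC): x=0: -103; x=1: -109; x=2: -112; x=3: -121; x=4: -152; x=5: -214; x=6: -318.
Profit is highest at x = 0. Equivalently, the lowest AVC in the table is 29/2 ≈ $14.50 at x = 2, and P = $10 falls below it — price never covers variable cost, so the firm shuts down and loses only its fixed cost.

x = 0 (shut down); profit = -$103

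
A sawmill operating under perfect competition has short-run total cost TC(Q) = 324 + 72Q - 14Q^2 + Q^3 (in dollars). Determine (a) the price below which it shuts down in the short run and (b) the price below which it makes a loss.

Shutdown price = $23; break-even price = $63

Shutdown price = min AVC. AVC = 72 - 14Q + Q^2, with vertex at Q = 7 and minimum $23.
ATC = 324/Q + 72 - 14Q + Q^2. Setting dATC/dQ = −324/Q^2 − 14 + 2Q = 0 gives Q = 9 (since 2·9^3 − 14·9^2 = 324).
min ATC = 324/9 + 72 − 14·9 + 9^2 = $63. That is the break-even price.
Between these two prices the firm operates at a loss; above $63 it earns a profit.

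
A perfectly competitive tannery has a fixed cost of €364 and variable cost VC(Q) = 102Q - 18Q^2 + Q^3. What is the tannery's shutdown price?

The firm shuts down when price falls below the minimum of average variable cost. AVC = VC/Q = 102 - 18Q + Q^2.
At the minimum of AVC, MC = AVC. MC = 102 - 36Q + 3Q^2; setting MC = AVC gives 2Q^2 - 18Q = 0, so Q = 9. min AVC = 21.
The firm shuts down for any P below €21.

€21 per unit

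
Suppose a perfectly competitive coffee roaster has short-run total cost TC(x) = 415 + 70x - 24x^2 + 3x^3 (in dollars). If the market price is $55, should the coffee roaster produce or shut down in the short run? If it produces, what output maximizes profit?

Variable cost is VC = 70x - 24x^2 + 3x^3, so AVC = VC/x = 70 - 24x + 3x^2 and MC = dTC/dx = 70 - 48x + 9x^2.
The AVC parabola has its vertex at x = 24/6 = 4, where AVC = 70 - 24·4 + 3·4^2 = $22.
Since P = $55 ≥ min AVC = $22, price covers variable cost and the firm should produce.
P = MC gives 15 - 48x + 9x^2 = 0, with roots 1/3 and 5. Take the larger (rising MC): x* = 5.
Check: AVC at x = 5 is $25 ≤ P, so revenue covers variable cost.
Profit = P·x − TC = 55·5 − 540 = -$265, a loss, but smaller than the $415 fixed cost the firm would lose by shutting down.

Produce at x = 5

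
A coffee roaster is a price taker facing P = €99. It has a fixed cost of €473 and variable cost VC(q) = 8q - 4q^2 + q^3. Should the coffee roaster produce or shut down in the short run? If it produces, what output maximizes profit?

Variable cost is VC = 8q - 4q^2 + q^3, so AVC = VC/q = 8 - 4q + q^2 and MC = dTC/dq = 8 - 8q + 3q^2.
AVC is minimized where dAVC/dq = -4 + 2q = 0, at q = 2; min AVC = 8 - 4·2 + 2^2 = €4.
Because €99 ≥ €4, revenue can cover variable cost; the firm operates.
P = MC gives -91 - 8q + 3q^2 = 0, with roots -13/3 and 7. Take the larger (rising MC): q* = 7.
Check: AVC at q = 7 is €29 ≤ P, so revenue covers variable cost.
Profit = P·q − TC = 99·7 − 676 = €17.

Produce at q = 7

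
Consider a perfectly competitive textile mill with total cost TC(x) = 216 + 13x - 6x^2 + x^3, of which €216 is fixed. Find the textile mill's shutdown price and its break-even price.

Shutdown price = €4; break-even price = €49

AVC = 13 - 6x + x^2; minimized at x = 3, giving min AVC = €4. That is the shutdown price.
ATC = 216/x + 13 - 6x + x^2. Setting dATC/dx = −216/x^2 − 6 + 2x = 0 gives x = 6 (since 2·6^3 − 6·6^2 = 216).
min ATC = 216/6 + 13 − 6·6 + 6^2 = €49. That is the break-even price.
For €4 ≤ P < €49 the firm produces at a loss; below €4 it shuts down.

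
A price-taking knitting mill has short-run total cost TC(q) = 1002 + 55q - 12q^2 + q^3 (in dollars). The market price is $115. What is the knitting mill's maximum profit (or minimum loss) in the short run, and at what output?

Profit = -$202 at q = 10

AVC = 55 - 12q + q^2 has its minimum $19 at q = 6; price $115 clears that bar, so the firm operates.
With MC = 55 - 24q + 3q^2, P = MC on the upward-sloping part at q* = 10.
TR = 115·10 = 1150. TC = 1002 + 350 = 1352. Profit = 1150 − 1352 = -$202.
Shutting down would mean losing the fixed cost of $1002, so operating at a loss of $202 is better by $800.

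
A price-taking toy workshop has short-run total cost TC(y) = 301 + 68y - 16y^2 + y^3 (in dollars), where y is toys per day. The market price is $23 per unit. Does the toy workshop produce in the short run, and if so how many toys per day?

From TC, MC = TC'(y) = 68 - 32y + 3y^2 and AVC = VC/y = 68 - 16y + y^2.
The AVC parabola has its vertex at y = 16/2 = 8, where AVC = 68 - 16·8 + 8^2 = $4.
Since P = $23 ≥ min AVC = $4, price covers variable cost and the firm should produce.
Solving P = MC: 45 - 32y + 3y^2 = 0 ⇒ y = 5/3 or 9. On the upward-sloping branch, y* = 9.
Check: AVC at y = 9 is $5 ≤ P, so revenue covers variable cost.
Profit = P·y − TC = 23·9 − 346 = -$139, a loss, but smaller than the $301 fixed cost the firm would lose by shutting down.

Produce at y = 9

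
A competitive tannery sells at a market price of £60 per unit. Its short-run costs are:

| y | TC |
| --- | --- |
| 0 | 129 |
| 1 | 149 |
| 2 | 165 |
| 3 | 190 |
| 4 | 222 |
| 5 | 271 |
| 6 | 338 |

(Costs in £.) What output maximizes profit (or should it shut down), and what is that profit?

y = 5; profit = £29

Profit at each row (π = 60y − TC): y=0: -129; y=1: -89; y=2: -45; y=3: -10; y=4: 18; y=5: 29; y=6: 22.
Profit is maximized at y = 5. AVC there is 142/5 = £28.40 ≤ P, so producing beats shutting down (which would give -£129).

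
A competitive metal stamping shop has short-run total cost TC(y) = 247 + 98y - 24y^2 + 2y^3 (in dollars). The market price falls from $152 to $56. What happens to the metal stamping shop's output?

Output falls from 9 to 7

AVC = 98 - 24y + 2y^2, minimized at y = 6 where min AVC = $26. MC = 98 - 48y + 6y^2.
At P = $152 ≥ min AVC, set P = MC on the rising branch: y = 9.
At P = $56 ≥ min AVC, set P = MC: y = 7. The firm stays open but cuts output.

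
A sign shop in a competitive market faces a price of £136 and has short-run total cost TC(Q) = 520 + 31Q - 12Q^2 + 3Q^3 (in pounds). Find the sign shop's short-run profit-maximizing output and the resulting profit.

Profit = -£70 at Q = 5

AVC = 31 - 12Q + 3Q^2 has its minimum £19 at Q = 2; price £136 clears that bar, so the firm operates.
With MC = 31 - 24Q + 9Q^2, P = MC on the upward-sloping part at Q* = 5.
TR = 136·5 = 680. TC = 520 + 230 = 750. Profit = 680 − 750 = -£70.
By producing, the firm covers all variable cost plus £450 of fixed cost; shutting down would lose the full £520.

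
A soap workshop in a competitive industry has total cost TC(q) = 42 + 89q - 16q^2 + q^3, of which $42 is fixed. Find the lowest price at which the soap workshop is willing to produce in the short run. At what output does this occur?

The firm shuts down when price falls below the minimum of average variable cost. AVC = VC/q = 89 - 16q + q^2.
At the minimum of AVC, MC = AVC. MC = 89 - 32q + 3q^2; setting MC = AVC gives 2q^2 - 16q = 0, so q = 8. min AVC = 25.
So the shutdown price is $25.

$25 per unit, at q = 8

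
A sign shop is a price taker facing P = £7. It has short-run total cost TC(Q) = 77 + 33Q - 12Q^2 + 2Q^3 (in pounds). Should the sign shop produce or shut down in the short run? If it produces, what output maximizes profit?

From TC, MC = TC'(Q) = 33 - 24Q + 6Q^2 and AVC = VC/Q = 33 - 12Q + 2Q^2.
The AVC parabola has its vertex at Q = 12/4 = 3, where AVC = 33 - 12·3 + 2·3^2 = £15.
P = £7 lies below min AVC = £15; no output level covers variable cost.
Shutting down limits the loss to fixed cost, £77.

Shut down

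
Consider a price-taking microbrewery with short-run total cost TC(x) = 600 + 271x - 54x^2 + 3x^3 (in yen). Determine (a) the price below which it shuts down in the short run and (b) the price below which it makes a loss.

Shutdown price = min AVC. AVC = 271 - 54x + 3x^2, with vertex at x = 9 and minimum ¥28.
ATC = 600/x + 271 - 54x + 3x^2. Setting dATC/dx = −600/x^2 − 54 + 6x = 0 gives x = 10 (since 6·10^3 − 54·10^2 = 600).
min ATC = 600/10 + 271 − 54·10 + 3·10^2 = ¥91. That is the break-even price.
For ¥28 ≤ P < ¥91 the firm produces at a loss; below ¥28 it shuts down.

Shutdown price = ¥28; break-even price = ¥91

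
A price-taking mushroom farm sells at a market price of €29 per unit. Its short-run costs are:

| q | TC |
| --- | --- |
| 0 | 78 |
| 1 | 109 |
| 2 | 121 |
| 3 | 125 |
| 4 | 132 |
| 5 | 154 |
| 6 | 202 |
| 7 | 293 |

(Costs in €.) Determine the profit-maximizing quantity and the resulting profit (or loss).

Tabulate TR − TC: q=0: -78; q=1: -80; q=2: -63; q=3: -38; q=4: -16; q=5: -9; q=6: -28; q=7: -90.
Profit is maximized at q = 5. AVC there is 76/5 = €15.20 ≤ P, so producing beats shutting down (which would give -€78).

q = 5; profit = -€9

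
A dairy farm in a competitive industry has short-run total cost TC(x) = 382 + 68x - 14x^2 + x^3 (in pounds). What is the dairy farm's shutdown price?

The firm shuts down when price falls below the minimum of average variable cost. AVC = VC/x = 68 - 14x + x^2.
At the minimum of AVC, MC = AVC. MC = 68 - 28x + 3x^2; setting MC = AVC gives 2x^2 - 14x = 0, so x = 7. min AVC = 19.
For P < £19 the firm produces nothing.

£19 per unit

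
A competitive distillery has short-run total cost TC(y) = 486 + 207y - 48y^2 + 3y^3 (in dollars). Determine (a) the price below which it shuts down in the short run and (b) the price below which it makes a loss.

Shutdown price = min AVC. AVC = 207 - 48y + 3y^2, with vertex at y = 8 and minimum $15.
ATC = 486/y + 207 - 48y + 3y^2. Setting dATC/dy = −486/y^2 − 48 + 6y = 0 gives y = 9 (since 6·9^3 − 48·9^2 = 486).
min ATC = 486/9 + 207 − 48·9 + 3·9^2 = $72. That is the break-even price.
Between these two prices the firm operates at a loss; above $72 it earns a profit.

Shutdown price = $15; break-even price = $72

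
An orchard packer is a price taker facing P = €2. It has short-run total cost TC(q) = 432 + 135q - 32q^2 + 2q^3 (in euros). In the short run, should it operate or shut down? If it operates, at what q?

Strip out fixed cost: VC = 135q - 32q^2 + 2q^3. Then AVC = 135 - 32q + 2q^2 and MC = 135 - 64q + 6q^2.
AVC is minimized where dAVC/dq = -32 + 4q = 0, at q = 8; min AVC = 135 - 32·8 + 2·8^2 = €7.
With P < min AVC (€2 < €7), every unit sold adds to the loss.
The firm minimizes its loss by shutting down and losing only its fixed cost of €432.

Shut down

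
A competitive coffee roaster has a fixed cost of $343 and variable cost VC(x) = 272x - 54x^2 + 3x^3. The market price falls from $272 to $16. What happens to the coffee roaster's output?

AVC = 272 - 54x + 3x^2, minimized at x = 9 where min AVC = $29. MC = 272 - 108x + 9x^2.
At P = $272 ≥ min AVC, set P = MC on the rising branch: x = 12.
At P = $16 < min AVC = $29, price no longer covers variable cost at any output, so the firm shuts down: x = 0.

Output falls from 12 to 0 (the firm shuts down)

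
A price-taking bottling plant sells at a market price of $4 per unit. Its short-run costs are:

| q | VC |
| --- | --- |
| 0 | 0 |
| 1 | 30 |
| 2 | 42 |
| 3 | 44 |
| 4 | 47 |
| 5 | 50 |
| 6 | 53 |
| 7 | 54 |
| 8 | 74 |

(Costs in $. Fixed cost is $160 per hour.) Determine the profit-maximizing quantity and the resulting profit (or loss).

q = 0 (shut down); profit = -$160

Compute π = P·q − TC at each output: q=0: -160; q=1: -186; q=2: -194; q=3: -192; q=4: -191; q=5: -190; q=6: -189; q=7: -186; q=8: -202.
Profit is highest at q = 0. Equivalently, the lowest AVC in the table is 54/7 ≈ $7.71 at q = 7, and P = $4 falls below it — price never covers variable cost, so the firm shuts down and loses only its fixed cost.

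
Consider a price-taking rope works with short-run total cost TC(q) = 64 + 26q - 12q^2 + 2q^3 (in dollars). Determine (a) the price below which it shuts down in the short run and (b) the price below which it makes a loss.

Shutdown price = min AVC. AVC = 26 - 12q + 2q^2, with vertex at q = 3 and minimum $8.
ATC = 64/q + 26 - 12q + 2q^2. Setting dATC/dq = −64/q^2 − 12 + 4q = 0 gives q = 4 (since 4·4^3 − 12·4^2 = 64).
min ATC = 64/4 + 26 − 12·4 + 2·4^2 = $26. That is the break-even price.
Between these two prices the firm operates at a loss; above $26 it earns a profit.

Shutdown price = $8; break-even price = $26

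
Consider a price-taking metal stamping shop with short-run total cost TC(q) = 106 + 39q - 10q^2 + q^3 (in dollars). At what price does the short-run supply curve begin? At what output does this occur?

$14 per unit, at q = 5

The firm shuts down when price falls below the minimum of average variable cost. AVC = VC/q = 39 - 10q + q^2.
dAVC/dq = -10 + 2q = 0 gives q = 5. min AVC = 39 - 10·5 + 5^2 = 14.
So the shutdown price is $14.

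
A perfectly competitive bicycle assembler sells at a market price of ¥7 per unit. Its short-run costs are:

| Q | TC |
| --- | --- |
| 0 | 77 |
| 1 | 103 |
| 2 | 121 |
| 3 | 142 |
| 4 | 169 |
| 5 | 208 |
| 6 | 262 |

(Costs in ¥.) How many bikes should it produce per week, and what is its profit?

Q = 0 (shut down); profit = -¥77

Tabulate TR − TC: Q=0: -77; Q=1: -96; Q=2: -107; Q=3: -121; Q=4: -141; Q=5: -173; Q=6: -220.
Profit is highest at Q = 0. Equivalently, the lowest AVC in the table is 65/3 ≈ ¥21.67 at Q = 3, and P = ¥7 falls below it — price never covers variable cost, so the firm shuts down and loses only its fixed cost.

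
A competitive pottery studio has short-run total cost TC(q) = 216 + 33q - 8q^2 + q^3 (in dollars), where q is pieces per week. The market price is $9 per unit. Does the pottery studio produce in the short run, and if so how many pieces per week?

Strip out fixed cost: VC = 33q - 8q^2 + q^3. Then AVC = 33 - 8q + q^2 and MC = 33 - 16q + 3q^2.
AVC hits its minimum where MC = AVC, at q = 4, giving min AVC = 33 - 8·4 + 4^2 = $17.
Since P = $9 < min AVC = $17, price fails to cover variable cost at any output.
Best response: produce nothing and absorb the $216 fixed cost.

Shut down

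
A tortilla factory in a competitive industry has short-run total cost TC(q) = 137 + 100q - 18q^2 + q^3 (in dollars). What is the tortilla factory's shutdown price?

The shutdown price is the minimum of AVC. VC = 100q - 18q^2 + q^3, so AVC = 100 - 18q + q^2.
dAVC/dq = -18 + 2q = 0 gives q = 9. min AVC = 100 - 18·9 + 9^2 = 19.
For P < $19 the firm produces nothing.

$19 per unit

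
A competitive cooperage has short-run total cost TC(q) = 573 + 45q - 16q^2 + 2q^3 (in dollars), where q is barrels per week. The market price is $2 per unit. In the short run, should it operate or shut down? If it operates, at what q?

Shut down

From TC, MC = TC'(q) = 45 - 32q + 6q^2 and AVC = VC/q = 45 - 16q + 2q^2.
AVC is minimized where dAVC/dq = -16 + 4q = 0, at q = 4; min AVC = 45 - 16·4 + 2·4^2 = $13.
Since P = $2 < min AVC = $13, price fails to cover variable cost at any output.
The firm minimizes its loss by shutting down and losing only its fixed cost of $573.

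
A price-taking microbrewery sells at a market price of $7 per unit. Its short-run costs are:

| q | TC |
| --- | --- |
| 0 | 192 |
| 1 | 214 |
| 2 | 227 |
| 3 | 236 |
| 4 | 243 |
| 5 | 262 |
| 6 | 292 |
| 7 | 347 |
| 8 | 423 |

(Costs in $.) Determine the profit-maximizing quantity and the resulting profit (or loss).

q = 0 (shut down); profit = -$192

Compute π = P·q − TC at each output: q=0: -192; q=1: -207; q=2: -213; q=3: -215; q=4: -215; q=5: -227; q=6: -250; q=7: -298; q=8: -367.
Profit is highest at q = 0. Equivalently, the lowest AVC in the table is 51/4 ≈ $12.75 at q = 4, and P = $7 falls below it — price never covers variable cost, so the firm shuts down and loses only its fixed cost.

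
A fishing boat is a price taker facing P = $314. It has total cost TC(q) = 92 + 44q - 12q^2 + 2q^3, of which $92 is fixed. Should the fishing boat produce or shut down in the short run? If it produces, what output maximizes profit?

Variable cost is VC = 44q - 12q^2 + 2q^3, so AVC = VC/q = 44 - 12q + 2q^2 and MC = dTC/dq = 44 - 24q + 6q^2.
AVC is minimized where dAVC/dq = -12 + 4q = 0, at q = 3; min AVC = 44 - 12·3 + 2·3^2 = $26.
Because $314 ≥ $26, revenue can cover variable cost; the firm operates.
P = MC gives -270 - 24q + 6q^2 = 0, with roots -5 and 9. Take the larger (rising MC): q* = 9.
Check: AVC at q = 9 is $98 ≤ P, so revenue covers variable cost.
Profit = P·q − TC = 314·9 − 974 = $1852.

Produce at q = 9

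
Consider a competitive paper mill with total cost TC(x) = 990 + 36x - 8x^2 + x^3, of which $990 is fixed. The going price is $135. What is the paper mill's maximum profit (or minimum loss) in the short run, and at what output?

Profit = -$180 at x = 9

AVC = 36 - 8x + x^2; min AVC = $20 at x = 4. Since P = $135 ≥ min AVC, the firm produces.
MC = 36 - 16x + 3x^2. Setting P = MC and taking the root on the rising branch gives x* = 9.
TR = 135·9 = 1215. TC = 990 + 405 = 1395. Profit = 1215 − 1395 = -$180.
That loss of $180 beats the $990 the firm would lose by shutting down; producing recovers $810 of fixed cost.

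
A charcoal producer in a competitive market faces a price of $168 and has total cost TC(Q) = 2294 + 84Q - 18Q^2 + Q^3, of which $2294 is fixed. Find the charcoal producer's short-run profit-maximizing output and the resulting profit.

Profit = -$334 at Q = 14

AVC = 84 - 18Q + Q^2; min AVC = $3 at Q = 9. Since P = $168 ≥ min AVC, the firm produces.
With MC = 84 - 36Q + 3Q^2, P = MC on the upward-sloping part at Q* = 14.
TR = 168·14 = 2352. TC = 2294 + 392 = 2686. Profit = 2352 − 2686 = -$334.
Shutting down would mean losing the fixed cost of $2294, so operating at a loss of $334 is better by $1960.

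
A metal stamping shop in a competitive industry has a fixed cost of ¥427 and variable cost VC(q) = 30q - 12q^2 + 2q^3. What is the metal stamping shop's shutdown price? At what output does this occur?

The firm shuts down when price falls below the minimum of average variable cost. AVC = VC/q = 30 - 12q + 2q^2.
At the minimum of AVC, MC = AVC. MC = 30 - 24q + 6q^2; setting MC = AVC gives 4q^2 - 12q = 0, so q = 3. min AVC = 12.
The firm shuts down for any P below ¥12.

¥12 per unit, at q = 3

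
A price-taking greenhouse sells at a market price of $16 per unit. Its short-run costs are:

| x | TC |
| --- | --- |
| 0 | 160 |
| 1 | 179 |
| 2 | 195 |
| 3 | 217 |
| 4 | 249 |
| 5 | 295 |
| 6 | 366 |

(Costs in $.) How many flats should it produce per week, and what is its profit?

Profit at each row (π = 16x − TC): x=0: -160; x=1: -163; x=2: -163; x=3: -169; x=4: -185; x=5: -215; x=6: -270.
Profit is highest at x = 0. Equivalently, the lowest AVC in the table is 35/2 ≈ $17.50 at x = 2, and P = $16 falls below it — price never covers variable cost, so the firm shuts down and loses only its fixed cost.

x = 0 (shut down); profit = -$160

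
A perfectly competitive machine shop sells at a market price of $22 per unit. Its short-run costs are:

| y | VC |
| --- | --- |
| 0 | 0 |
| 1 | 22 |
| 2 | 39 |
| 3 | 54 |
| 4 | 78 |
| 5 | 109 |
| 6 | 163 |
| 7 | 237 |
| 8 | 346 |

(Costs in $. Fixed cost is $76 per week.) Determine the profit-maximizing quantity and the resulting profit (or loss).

y = 3; profit = -$64

Tabulate TR − TC: y=0: -76; y=1: -76; y=2: -71; y=3: -64; y=4: -66; y=5: -75; y=6: -107; y=7: -159; y=8: -246.
Profit is maximized at y = 3. AVC there is 54/3 = $18 ≤ P, so producing beats shutting down (which would give -$76).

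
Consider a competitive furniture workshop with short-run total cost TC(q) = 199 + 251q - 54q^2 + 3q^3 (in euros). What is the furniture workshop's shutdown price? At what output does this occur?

€8 per unit, at q = 9

Short-run supply begins at min AVC. From VC = 251q - 54q^2 + 3q^3, AVC = 251 - 54q + 3q^2.
dAVC/dq = -54 + 6q = 0 gives q = 9. min AVC = 251 - 54·9 + 3·9^2 = 8.
The firm shuts down for any P below €8.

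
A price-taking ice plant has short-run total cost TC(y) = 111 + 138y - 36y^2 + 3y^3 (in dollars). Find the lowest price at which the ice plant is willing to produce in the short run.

Short-run supply begins at min AVC. From VC = 138y - 36y^2 + 3y^3, AVC = 138 - 36y + 3y^2.
At the minimum of AVC, MC = AVC. MC = 138 - 72y + 9y^2; setting MC = AVC gives 6y^2 - 36y = 0, so y = 6. min AVC = 30.
So the shutdown price is $30.

$30 per unit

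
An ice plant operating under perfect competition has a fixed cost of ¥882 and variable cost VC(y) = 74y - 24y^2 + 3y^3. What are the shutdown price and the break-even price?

Shutdown price = ¥26; break-even price = ¥179

AVC = 74 - 24y + 3y^2; minimized at y = 4, giving min AVC = ¥26. That is the shutdown price.
ATC = 882/y + 74 - 24y + 3y^2. Setting dATC/dy = −882/y^2 − 24 + 6y = 0 gives y = 7 (since 6·7^3 − 24·7^2 = 882).
min ATC = 882/7 + 74 − 24·7 + 3·7^2 = ¥179. That is the break-even price.
Between these two prices the firm operates at a loss; above ¥179 it earns a profit.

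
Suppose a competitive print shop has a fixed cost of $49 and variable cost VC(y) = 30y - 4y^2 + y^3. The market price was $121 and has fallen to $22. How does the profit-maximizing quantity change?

Output falls from 7 to 0 (the firm shuts down)

AVC = 30 - 4y + y^2, minimized at y = 2 where min AVC = $26. MC = 30 - 8y + 3y^2.
At P = $121 ≥ min AVC, set P = MC on the rising branch: y = 7.
At P = $22 < min AVC = $26, price no longer covers variable cost at any output, so the firm shuts down: y = 0.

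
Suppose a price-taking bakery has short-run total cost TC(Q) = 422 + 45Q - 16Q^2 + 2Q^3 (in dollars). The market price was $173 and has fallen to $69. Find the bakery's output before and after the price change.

AVC = 45 - 16Q + 2Q^2, minimized at Q = 4 where min AVC = $13. MC = 45 - 32Q + 6Q^2.
With P = $173 above the shutdown price, P = MC gives Q = 8.
At P = $69 ≥ min AVC, set P = MC: Q = 6. The firm stays open but cuts output.

Output falls from 8 to 6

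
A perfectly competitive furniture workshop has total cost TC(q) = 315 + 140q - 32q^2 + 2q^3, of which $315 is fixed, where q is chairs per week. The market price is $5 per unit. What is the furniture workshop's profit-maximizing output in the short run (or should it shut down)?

Variable cost is VC = 140q - 32q^2 + 2q^3, so AVC = VC/q = 140 - 32q + 2q^2 and MC = dTC/dq = 140 - 64q + 6q^2.
AVC hits its minimum where MC = AVC, at q = 8, giving min AVC = 140 - 32·8 + 2·8^2 = $12.
P = $5 lies below min AVC = $12; no output level covers variable cost.
Best response: produce nothing and absorb the $315 fixed cost.

Shut down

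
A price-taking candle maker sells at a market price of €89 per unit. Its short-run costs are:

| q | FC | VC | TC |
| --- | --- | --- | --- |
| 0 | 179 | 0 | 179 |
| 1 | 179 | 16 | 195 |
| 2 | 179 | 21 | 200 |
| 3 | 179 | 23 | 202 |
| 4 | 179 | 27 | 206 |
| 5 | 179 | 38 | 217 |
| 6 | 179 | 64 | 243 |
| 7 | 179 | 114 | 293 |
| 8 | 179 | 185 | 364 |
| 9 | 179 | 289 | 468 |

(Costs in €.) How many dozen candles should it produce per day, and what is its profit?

Profit at each row (π = 89q − TC): q=0: -179; q=1: -106; q=2: -22; q=3: 65; q=4: 150; q=5: 228; q=6: 291; q=7: 330; q=8: 348; q=9: 333.
Profit is maximized at q = 8. AVC there is 185/8 = €23.12 ≤ P, so producing beats shutting down (which would give -€179).

q = 8; profit = €348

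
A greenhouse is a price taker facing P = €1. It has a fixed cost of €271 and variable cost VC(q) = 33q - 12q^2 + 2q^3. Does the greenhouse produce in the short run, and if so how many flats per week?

Variable cost is VC = 33q - 12q^2 + 2q^3, so AVC = VC/q = 33 - 12q + 2q^2 and MC = dTC/dq = 33 - 24q + 6q^2.
AVC hits its minimum where MC = AVC, at q = 3, giving min AVC = 33 - 12·3 + 2·3^2 = €15.
P = €1 lies below min AVC = €15; no output level covers variable cost.
Shutting down limits the loss to fixed cost, €271.

Shut down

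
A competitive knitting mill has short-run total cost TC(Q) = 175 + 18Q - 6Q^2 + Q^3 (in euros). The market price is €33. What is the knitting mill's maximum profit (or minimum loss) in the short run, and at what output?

AVC = 18 - 6Q + Q^2; min AVC = €9 at Q = 3. Since P = €33 ≥ min AVC, the firm produces.
With MC = 18 - 12Q + 3Q^2, P = MC on the upward-sloping part at Q* = 5.
TR = 33·5 = 165. TC = 175 + 65 = 240. Profit = 165 − 240 = -€75.
Shutting down would mean losing the fixed cost of €175, so operating at a loss of €75 is better by €100.

Profit = -€75 at Q = 5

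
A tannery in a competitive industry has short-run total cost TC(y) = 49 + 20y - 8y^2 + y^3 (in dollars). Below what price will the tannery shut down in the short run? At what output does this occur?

Short-run supply begins at min AVC. From VC = 20y - 8y^2 + y^3, AVC = 20 - 8y + y^2.
dAVC/dy = -8 + 2y = 0 gives y = 4. min AVC = 20 - 8·4 + 4^2 = 4.
So the shutdown price is $4.

$4 per unit, at y = 4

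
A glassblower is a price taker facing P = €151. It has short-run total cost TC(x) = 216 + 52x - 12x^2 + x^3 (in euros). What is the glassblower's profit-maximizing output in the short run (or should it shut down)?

Variable cost is VC = 52x - 12x^2 + x^3, so AVC = VC/x = 52 - 12x + x^2 and MC = dTC/dx = 52 - 24x + 3x^2.
The AVC parabola has its vertex at x = 12/2 = 6, where AVC = 52 - 12·6 + 6^2 = €16.
Since P = €151 ≥ min AVC = €16, price covers variable cost and the firm should produce.
Set P = MC: 151 = 52 - 24x + 3x^2 → -99 - 24x + 3x^2 = 0. The roots are x = -3 and x = 11; the profit-maximizing output is on the rising part of MC, so x* = 11.
Check: AVC at x = 11 is €41 ≤ P, so revenue covers variable cost.
Profit = P·x − TC = 151·11 − 667 = €994.

Produce at x = 11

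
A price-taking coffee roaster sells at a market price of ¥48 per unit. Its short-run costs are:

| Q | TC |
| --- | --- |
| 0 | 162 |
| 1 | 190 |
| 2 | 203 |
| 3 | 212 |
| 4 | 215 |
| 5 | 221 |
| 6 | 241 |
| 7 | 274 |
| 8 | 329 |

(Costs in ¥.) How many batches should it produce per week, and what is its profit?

Profit at each row (π = 48Q − TC): Q=0: -162; Q=1: -142; Q=2: -107; Q=3: -68; Q=4: -23; Q=5: 19; Q=6: 47; Q=7: 62; Q=8: 55.
Profit is maximized at Q = 7. AVC there is 112/7 = ¥16 ≤ P, so producing beats shutting down (which would give -¥162).

Q = 7; profit = ¥62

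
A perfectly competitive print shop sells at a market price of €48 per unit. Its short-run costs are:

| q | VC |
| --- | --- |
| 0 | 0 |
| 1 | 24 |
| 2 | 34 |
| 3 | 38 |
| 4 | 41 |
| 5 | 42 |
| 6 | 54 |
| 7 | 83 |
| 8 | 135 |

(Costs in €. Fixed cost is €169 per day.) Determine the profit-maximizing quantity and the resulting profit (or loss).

Tabulate TR − TC: q=0: -169; q=1: -145; q=2: -107; q=3: -63; q=4: -18; q=5: 29; q=6: 65; q=7: 84; q=8: 80.
Profit is maximized at q = 7. AVC there is 83/7 = €11.86 ≤ P, so producing beats shutting down (which would give -€169).

q = 7; profit = €84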